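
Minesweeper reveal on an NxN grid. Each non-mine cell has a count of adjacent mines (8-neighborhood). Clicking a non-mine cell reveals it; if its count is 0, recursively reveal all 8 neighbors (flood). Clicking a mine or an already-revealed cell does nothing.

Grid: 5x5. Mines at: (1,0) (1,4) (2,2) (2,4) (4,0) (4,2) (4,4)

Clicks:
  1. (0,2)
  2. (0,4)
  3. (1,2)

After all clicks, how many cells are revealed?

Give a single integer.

Answer: 7

Derivation:
Click 1 (0,2) count=0: revealed 6 new [(0,1) (0,2) (0,3) (1,1) (1,2) (1,3)] -> total=6
Click 2 (0,4) count=1: revealed 1 new [(0,4)] -> total=7
Click 3 (1,2) count=1: revealed 0 new [(none)] -> total=7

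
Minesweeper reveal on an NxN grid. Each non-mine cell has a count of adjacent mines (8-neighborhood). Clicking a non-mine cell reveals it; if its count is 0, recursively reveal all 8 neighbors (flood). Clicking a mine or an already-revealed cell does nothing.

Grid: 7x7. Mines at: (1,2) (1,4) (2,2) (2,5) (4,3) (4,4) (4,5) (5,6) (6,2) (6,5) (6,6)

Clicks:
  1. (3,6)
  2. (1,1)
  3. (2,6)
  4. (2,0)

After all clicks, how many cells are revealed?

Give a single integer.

Click 1 (3,6) count=2: revealed 1 new [(3,6)] -> total=1
Click 2 (1,1) count=2: revealed 1 new [(1,1)] -> total=2
Click 3 (2,6) count=1: revealed 1 new [(2,6)] -> total=3
Click 4 (2,0) count=0: revealed 16 new [(0,0) (0,1) (1,0) (2,0) (2,1) (3,0) (3,1) (3,2) (4,0) (4,1) (4,2) (5,0) (5,1) (5,2) (6,0) (6,1)] -> total=19

Answer: 19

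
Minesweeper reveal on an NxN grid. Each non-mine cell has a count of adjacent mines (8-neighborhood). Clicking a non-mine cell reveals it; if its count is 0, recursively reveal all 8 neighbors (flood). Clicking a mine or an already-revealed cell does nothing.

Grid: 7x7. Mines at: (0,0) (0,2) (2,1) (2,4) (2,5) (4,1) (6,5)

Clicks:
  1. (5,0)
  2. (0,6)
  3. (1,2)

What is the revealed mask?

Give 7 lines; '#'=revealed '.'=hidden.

Answer: ...####
..#####
.......
.......
.......
#......
.......

Derivation:
Click 1 (5,0) count=1: revealed 1 new [(5,0)] -> total=1
Click 2 (0,6) count=0: revealed 8 new [(0,3) (0,4) (0,5) (0,6) (1,3) (1,4) (1,5) (1,6)] -> total=9
Click 3 (1,2) count=2: revealed 1 new [(1,2)] -> total=10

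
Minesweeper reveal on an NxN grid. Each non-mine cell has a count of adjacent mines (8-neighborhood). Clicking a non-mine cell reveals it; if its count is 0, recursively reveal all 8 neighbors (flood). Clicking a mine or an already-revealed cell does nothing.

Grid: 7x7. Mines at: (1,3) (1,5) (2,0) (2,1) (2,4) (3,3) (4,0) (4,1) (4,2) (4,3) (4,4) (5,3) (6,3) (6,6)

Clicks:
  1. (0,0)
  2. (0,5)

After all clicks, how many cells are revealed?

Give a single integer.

Answer: 7

Derivation:
Click 1 (0,0) count=0: revealed 6 new [(0,0) (0,1) (0,2) (1,0) (1,1) (1,2)] -> total=6
Click 2 (0,5) count=1: revealed 1 new [(0,5)] -> total=7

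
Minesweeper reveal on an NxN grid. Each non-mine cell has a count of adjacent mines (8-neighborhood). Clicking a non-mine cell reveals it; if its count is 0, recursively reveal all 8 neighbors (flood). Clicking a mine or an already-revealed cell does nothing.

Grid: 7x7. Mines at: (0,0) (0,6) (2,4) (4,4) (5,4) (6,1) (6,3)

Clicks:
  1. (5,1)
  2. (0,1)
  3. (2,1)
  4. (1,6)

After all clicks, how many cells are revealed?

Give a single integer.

Answer: 28

Derivation:
Click 1 (5,1) count=1: revealed 1 new [(5,1)] -> total=1
Click 2 (0,1) count=1: revealed 1 new [(0,1)] -> total=2
Click 3 (2,1) count=0: revealed 25 new [(0,2) (0,3) (0,4) (0,5) (1,0) (1,1) (1,2) (1,3) (1,4) (1,5) (2,0) (2,1) (2,2) (2,3) (3,0) (3,1) (3,2) (3,3) (4,0) (4,1) (4,2) (4,3) (5,0) (5,2) (5,3)] -> total=27
Click 4 (1,6) count=1: revealed 1 new [(1,6)] -> total=28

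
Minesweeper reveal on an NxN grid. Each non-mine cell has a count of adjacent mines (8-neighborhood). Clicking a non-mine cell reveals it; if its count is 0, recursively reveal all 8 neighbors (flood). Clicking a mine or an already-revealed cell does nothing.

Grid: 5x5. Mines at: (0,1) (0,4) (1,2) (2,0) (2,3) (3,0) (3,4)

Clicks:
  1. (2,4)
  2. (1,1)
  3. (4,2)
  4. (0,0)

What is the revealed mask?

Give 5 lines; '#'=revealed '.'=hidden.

Click 1 (2,4) count=2: revealed 1 new [(2,4)] -> total=1
Click 2 (1,1) count=3: revealed 1 new [(1,1)] -> total=2
Click 3 (4,2) count=0: revealed 6 new [(3,1) (3,2) (3,3) (4,1) (4,2) (4,3)] -> total=8
Click 4 (0,0) count=1: revealed 1 new [(0,0)] -> total=9

Answer: #....
.#...
....#
.###.
.###.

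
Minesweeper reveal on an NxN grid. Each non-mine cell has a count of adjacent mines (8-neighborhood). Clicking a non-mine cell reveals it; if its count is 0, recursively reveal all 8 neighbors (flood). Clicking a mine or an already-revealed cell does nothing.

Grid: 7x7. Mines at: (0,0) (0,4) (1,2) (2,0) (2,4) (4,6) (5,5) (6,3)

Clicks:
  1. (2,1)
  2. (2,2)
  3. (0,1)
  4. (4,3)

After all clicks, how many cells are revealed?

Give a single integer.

Answer: 22

Derivation:
Click 1 (2,1) count=2: revealed 1 new [(2,1)] -> total=1
Click 2 (2,2) count=1: revealed 1 new [(2,2)] -> total=2
Click 3 (0,1) count=2: revealed 1 new [(0,1)] -> total=3
Click 4 (4,3) count=0: revealed 19 new [(2,3) (3,0) (3,1) (3,2) (3,3) (3,4) (4,0) (4,1) (4,2) (4,3) (4,4) (5,0) (5,1) (5,2) (5,3) (5,4) (6,0) (6,1) (6,2)] -> total=22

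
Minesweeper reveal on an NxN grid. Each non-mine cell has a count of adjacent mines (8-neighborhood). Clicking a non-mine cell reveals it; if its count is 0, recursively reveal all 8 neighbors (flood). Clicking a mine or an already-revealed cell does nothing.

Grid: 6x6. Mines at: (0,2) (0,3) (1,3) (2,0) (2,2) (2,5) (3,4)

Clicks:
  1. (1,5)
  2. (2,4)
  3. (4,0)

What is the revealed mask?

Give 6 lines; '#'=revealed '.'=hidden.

Answer: ......
.....#
....#.
####..
######
######

Derivation:
Click 1 (1,5) count=1: revealed 1 new [(1,5)] -> total=1
Click 2 (2,4) count=3: revealed 1 new [(2,4)] -> total=2
Click 3 (4,0) count=0: revealed 16 new [(3,0) (3,1) (3,2) (3,3) (4,0) (4,1) (4,2) (4,3) (4,4) (4,5) (5,0) (5,1) (5,2) (5,3) (5,4) (5,5)] -> total=18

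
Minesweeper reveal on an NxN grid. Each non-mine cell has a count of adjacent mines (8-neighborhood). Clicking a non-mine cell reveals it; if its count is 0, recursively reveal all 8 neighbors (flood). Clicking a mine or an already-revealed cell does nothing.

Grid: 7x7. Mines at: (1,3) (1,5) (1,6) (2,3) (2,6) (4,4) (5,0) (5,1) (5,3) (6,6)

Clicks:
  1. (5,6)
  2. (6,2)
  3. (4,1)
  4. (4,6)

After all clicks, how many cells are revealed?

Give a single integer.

Click 1 (5,6) count=1: revealed 1 new [(5,6)] -> total=1
Click 2 (6,2) count=2: revealed 1 new [(6,2)] -> total=2
Click 3 (4,1) count=2: revealed 1 new [(4,1)] -> total=3
Click 4 (4,6) count=0: revealed 5 new [(3,5) (3,6) (4,5) (4,6) (5,5)] -> total=8

Answer: 8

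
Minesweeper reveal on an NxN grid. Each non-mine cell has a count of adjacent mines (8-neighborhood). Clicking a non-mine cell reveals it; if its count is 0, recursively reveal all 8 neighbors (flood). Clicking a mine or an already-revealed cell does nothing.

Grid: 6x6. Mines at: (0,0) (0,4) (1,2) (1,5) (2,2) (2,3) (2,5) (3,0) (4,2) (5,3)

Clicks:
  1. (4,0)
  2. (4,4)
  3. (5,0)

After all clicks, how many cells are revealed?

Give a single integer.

Click 1 (4,0) count=1: revealed 1 new [(4,0)] -> total=1
Click 2 (4,4) count=1: revealed 1 new [(4,4)] -> total=2
Click 3 (5,0) count=0: revealed 3 new [(4,1) (5,0) (5,1)] -> total=5

Answer: 5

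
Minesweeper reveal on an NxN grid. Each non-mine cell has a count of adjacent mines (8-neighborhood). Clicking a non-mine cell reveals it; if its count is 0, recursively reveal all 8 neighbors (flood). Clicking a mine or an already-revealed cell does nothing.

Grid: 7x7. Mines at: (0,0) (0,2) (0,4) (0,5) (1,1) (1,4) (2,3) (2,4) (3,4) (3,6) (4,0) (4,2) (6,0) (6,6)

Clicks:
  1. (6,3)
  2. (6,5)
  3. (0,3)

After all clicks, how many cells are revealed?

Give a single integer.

Click 1 (6,3) count=0: revealed 13 new [(4,3) (4,4) (4,5) (5,1) (5,2) (5,3) (5,4) (5,5) (6,1) (6,2) (6,3) (6,4) (6,5)] -> total=13
Click 2 (6,5) count=1: revealed 0 new [(none)] -> total=13
Click 3 (0,3) count=3: revealed 1 new [(0,3)] -> total=14

Answer: 14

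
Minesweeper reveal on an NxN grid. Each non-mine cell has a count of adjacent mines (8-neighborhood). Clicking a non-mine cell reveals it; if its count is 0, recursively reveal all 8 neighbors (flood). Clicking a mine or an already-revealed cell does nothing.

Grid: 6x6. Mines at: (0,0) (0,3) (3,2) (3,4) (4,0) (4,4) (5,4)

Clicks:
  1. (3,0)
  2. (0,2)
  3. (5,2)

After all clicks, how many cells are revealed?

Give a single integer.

Answer: 8

Derivation:
Click 1 (3,0) count=1: revealed 1 new [(3,0)] -> total=1
Click 2 (0,2) count=1: revealed 1 new [(0,2)] -> total=2
Click 3 (5,2) count=0: revealed 6 new [(4,1) (4,2) (4,3) (5,1) (5,2) (5,3)] -> total=8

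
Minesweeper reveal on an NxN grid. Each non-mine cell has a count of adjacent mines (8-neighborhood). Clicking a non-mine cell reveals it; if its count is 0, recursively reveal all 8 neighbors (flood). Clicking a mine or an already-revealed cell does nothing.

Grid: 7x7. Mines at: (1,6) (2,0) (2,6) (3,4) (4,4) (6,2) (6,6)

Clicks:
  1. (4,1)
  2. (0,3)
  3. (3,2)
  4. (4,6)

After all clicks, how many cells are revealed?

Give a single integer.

Click 1 (4,1) count=0: revealed 31 new [(0,0) (0,1) (0,2) (0,3) (0,4) (0,5) (1,0) (1,1) (1,2) (1,3) (1,4) (1,5) (2,1) (2,2) (2,3) (2,4) (2,5) (3,0) (3,1) (3,2) (3,3) (4,0) (4,1) (4,2) (4,3) (5,0) (5,1) (5,2) (5,3) (6,0) (6,1)] -> total=31
Click 2 (0,3) count=0: revealed 0 new [(none)] -> total=31
Click 3 (3,2) count=0: revealed 0 new [(none)] -> total=31
Click 4 (4,6) count=0: revealed 6 new [(3,5) (3,6) (4,5) (4,6) (5,5) (5,6)] -> total=37

Answer: 37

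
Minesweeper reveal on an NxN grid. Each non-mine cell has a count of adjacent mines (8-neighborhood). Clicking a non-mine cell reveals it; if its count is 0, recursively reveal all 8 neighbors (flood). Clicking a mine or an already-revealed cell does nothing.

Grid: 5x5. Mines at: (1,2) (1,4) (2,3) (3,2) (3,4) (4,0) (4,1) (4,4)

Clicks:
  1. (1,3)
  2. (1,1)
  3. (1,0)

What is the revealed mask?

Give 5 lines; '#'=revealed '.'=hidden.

Answer: ##...
##.#.
##...
##...
.....

Derivation:
Click 1 (1,3) count=3: revealed 1 new [(1,3)] -> total=1
Click 2 (1,1) count=1: revealed 1 new [(1,1)] -> total=2
Click 3 (1,0) count=0: revealed 7 new [(0,0) (0,1) (1,0) (2,0) (2,1) (3,0) (3,1)] -> total=9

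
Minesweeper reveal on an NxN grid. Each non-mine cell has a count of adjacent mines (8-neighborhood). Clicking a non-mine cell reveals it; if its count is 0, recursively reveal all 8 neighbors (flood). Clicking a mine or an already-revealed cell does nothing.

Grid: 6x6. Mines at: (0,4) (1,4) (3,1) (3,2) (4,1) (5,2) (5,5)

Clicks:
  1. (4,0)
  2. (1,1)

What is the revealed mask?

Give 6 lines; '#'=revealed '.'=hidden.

Answer: ####..
####..
####..
......
#.....
......

Derivation:
Click 1 (4,0) count=2: revealed 1 new [(4,0)] -> total=1
Click 2 (1,1) count=0: revealed 12 new [(0,0) (0,1) (0,2) (0,3) (1,0) (1,1) (1,2) (1,3) (2,0) (2,1) (2,2) (2,3)] -> total=13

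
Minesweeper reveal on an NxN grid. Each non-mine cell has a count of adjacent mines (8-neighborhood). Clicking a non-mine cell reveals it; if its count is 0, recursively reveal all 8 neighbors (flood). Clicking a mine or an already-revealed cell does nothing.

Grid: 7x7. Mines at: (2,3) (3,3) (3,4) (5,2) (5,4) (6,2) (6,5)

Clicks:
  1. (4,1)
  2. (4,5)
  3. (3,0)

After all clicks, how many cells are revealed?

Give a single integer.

Click 1 (4,1) count=1: revealed 1 new [(4,1)] -> total=1
Click 2 (4,5) count=2: revealed 1 new [(4,5)] -> total=2
Click 3 (3,0) count=0: revealed 34 new [(0,0) (0,1) (0,2) (0,3) (0,4) (0,5) (0,6) (1,0) (1,1) (1,2) (1,3) (1,4) (1,5) (1,6) (2,0) (2,1) (2,2) (2,4) (2,5) (2,6) (3,0) (3,1) (3,2) (3,5) (3,6) (4,0) (4,2) (4,6) (5,0) (5,1) (5,5) (5,6) (6,0) (6,1)] -> total=36

Answer: 36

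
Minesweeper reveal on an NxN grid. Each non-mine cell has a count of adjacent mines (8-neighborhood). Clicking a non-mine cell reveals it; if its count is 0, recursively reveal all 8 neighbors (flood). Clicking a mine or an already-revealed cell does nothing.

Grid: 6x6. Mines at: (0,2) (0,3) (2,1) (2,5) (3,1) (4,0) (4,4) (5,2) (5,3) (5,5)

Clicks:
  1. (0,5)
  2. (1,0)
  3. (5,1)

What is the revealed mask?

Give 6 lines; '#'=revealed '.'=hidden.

Click 1 (0,5) count=0: revealed 4 new [(0,4) (0,5) (1,4) (1,5)] -> total=4
Click 2 (1,0) count=1: revealed 1 new [(1,0)] -> total=5
Click 3 (5,1) count=2: revealed 1 new [(5,1)] -> total=6

Answer: ....##
#...##
......
......
......
.#....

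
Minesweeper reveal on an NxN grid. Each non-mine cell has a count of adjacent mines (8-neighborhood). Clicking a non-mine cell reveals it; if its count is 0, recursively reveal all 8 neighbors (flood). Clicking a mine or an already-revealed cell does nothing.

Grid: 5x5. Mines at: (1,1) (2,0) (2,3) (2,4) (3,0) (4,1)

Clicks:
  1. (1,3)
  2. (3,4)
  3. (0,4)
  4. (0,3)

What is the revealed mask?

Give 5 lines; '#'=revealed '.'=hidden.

Click 1 (1,3) count=2: revealed 1 new [(1,3)] -> total=1
Click 2 (3,4) count=2: revealed 1 new [(3,4)] -> total=2
Click 3 (0,4) count=0: revealed 5 new [(0,2) (0,3) (0,4) (1,2) (1,4)] -> total=7
Click 4 (0,3) count=0: revealed 0 new [(none)] -> total=7

Answer: ..###
..###
.....
....#
.....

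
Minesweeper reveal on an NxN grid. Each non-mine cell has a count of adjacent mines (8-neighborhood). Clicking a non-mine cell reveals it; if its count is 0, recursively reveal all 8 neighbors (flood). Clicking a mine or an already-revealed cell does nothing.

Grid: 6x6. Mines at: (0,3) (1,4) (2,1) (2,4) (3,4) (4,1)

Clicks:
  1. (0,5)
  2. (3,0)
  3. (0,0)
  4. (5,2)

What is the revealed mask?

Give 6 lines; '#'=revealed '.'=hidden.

Click 1 (0,5) count=1: revealed 1 new [(0,5)] -> total=1
Click 2 (3,0) count=2: revealed 1 new [(3,0)] -> total=2
Click 3 (0,0) count=0: revealed 6 new [(0,0) (0,1) (0,2) (1,0) (1,1) (1,2)] -> total=8
Click 4 (5,2) count=1: revealed 1 new [(5,2)] -> total=9

Answer: ###..#
###...
......
#.....
......
..#...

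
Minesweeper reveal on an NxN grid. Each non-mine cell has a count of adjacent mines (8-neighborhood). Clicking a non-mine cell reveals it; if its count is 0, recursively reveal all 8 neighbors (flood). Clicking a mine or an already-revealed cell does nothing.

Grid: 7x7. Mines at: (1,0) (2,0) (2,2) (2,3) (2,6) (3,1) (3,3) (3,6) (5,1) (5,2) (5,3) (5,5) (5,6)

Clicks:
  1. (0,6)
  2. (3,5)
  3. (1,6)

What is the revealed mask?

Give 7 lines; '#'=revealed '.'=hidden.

Answer: .######
.######
.......
.....#.
.......
.......
.......

Derivation:
Click 1 (0,6) count=0: revealed 12 new [(0,1) (0,2) (0,3) (0,4) (0,5) (0,6) (1,1) (1,2) (1,3) (1,4) (1,5) (1,6)] -> total=12
Click 2 (3,5) count=2: revealed 1 new [(3,5)] -> total=13
Click 3 (1,6) count=1: revealed 0 new [(none)] -> total=13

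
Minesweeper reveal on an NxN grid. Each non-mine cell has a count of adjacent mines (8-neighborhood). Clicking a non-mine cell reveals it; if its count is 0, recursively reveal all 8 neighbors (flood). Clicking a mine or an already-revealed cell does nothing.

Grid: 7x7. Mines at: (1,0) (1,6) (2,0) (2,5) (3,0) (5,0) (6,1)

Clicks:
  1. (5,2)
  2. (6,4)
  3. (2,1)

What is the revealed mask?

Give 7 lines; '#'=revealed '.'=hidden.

Click 1 (5,2) count=1: revealed 1 new [(5,2)] -> total=1
Click 2 (6,4) count=0: revealed 36 new [(0,1) (0,2) (0,3) (0,4) (0,5) (1,1) (1,2) (1,3) (1,4) (1,5) (2,1) (2,2) (2,3) (2,4) (3,1) (3,2) (3,3) (3,4) (3,5) (3,6) (4,1) (4,2) (4,3) (4,4) (4,5) (4,6) (5,1) (5,3) (5,4) (5,5) (5,6) (6,2) (6,3) (6,4) (6,5) (6,6)] -> total=37
Click 3 (2,1) count=3: revealed 0 new [(none)] -> total=37

Answer: .#####.
.#####.
.####..
.######
.######
.######
..#####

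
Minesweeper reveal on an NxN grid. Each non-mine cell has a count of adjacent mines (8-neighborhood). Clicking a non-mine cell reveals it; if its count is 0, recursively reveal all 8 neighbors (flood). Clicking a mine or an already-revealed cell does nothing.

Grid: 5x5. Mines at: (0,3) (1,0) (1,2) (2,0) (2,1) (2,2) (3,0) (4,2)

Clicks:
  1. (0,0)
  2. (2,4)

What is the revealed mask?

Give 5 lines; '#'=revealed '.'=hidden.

Answer: #....
...##
...##
...##
...##

Derivation:
Click 1 (0,0) count=1: revealed 1 new [(0,0)] -> total=1
Click 2 (2,4) count=0: revealed 8 new [(1,3) (1,4) (2,3) (2,4) (3,3) (3,4) (4,3) (4,4)] -> total=9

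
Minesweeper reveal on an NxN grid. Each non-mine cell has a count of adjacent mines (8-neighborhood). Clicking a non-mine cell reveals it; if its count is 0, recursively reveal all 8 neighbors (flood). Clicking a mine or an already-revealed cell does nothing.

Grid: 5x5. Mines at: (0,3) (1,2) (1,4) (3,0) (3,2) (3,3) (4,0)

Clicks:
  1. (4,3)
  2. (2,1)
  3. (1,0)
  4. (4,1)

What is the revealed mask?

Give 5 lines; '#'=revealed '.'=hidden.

Click 1 (4,3) count=2: revealed 1 new [(4,3)] -> total=1
Click 2 (2,1) count=3: revealed 1 new [(2,1)] -> total=2
Click 3 (1,0) count=0: revealed 5 new [(0,0) (0,1) (1,0) (1,1) (2,0)] -> total=7
Click 4 (4,1) count=3: revealed 1 new [(4,1)] -> total=8

Answer: ##...
##...
##...
.....
.#.#.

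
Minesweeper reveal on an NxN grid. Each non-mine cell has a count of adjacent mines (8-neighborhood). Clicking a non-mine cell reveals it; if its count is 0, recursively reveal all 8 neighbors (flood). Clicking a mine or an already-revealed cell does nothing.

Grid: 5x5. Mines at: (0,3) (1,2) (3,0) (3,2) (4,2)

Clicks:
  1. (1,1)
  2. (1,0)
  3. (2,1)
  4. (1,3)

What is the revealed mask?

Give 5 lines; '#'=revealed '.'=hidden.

Click 1 (1,1) count=1: revealed 1 new [(1,1)] -> total=1
Click 2 (1,0) count=0: revealed 5 new [(0,0) (0,1) (1,0) (2,0) (2,1)] -> total=6
Click 3 (2,1) count=3: revealed 0 new [(none)] -> total=6
Click 4 (1,3) count=2: revealed 1 new [(1,3)] -> total=7

Answer: ##...
##.#.
##...
.....
.....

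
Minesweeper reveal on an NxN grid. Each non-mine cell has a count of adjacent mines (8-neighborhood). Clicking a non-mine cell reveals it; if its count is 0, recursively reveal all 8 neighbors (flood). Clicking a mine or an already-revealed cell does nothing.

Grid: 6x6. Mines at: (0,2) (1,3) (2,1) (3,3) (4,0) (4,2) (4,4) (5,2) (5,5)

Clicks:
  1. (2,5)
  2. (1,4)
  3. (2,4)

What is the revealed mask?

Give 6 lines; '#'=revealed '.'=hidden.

Answer: ....##
....##
....##
....##
......
......

Derivation:
Click 1 (2,5) count=0: revealed 8 new [(0,4) (0,5) (1,4) (1,5) (2,4) (2,5) (3,4) (3,5)] -> total=8
Click 2 (1,4) count=1: revealed 0 new [(none)] -> total=8
Click 3 (2,4) count=2: revealed 0 new [(none)] -> total=8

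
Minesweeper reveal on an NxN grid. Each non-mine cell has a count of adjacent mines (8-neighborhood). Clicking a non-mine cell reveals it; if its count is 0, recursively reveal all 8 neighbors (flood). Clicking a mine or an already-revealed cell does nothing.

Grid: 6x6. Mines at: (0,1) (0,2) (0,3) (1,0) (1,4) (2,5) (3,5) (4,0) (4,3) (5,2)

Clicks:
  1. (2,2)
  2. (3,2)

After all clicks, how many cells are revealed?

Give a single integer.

Answer: 9

Derivation:
Click 1 (2,2) count=0: revealed 9 new [(1,1) (1,2) (1,3) (2,1) (2,2) (2,3) (3,1) (3,2) (3,3)] -> total=9
Click 2 (3,2) count=1: revealed 0 new [(none)] -> total=9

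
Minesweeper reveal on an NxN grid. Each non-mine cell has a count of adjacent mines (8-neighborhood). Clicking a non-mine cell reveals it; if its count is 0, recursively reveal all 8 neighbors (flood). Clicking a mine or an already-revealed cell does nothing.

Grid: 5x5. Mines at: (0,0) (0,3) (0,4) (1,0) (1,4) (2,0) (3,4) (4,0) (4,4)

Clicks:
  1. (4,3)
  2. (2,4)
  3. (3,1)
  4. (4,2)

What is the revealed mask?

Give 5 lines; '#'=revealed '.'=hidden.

Answer: .....
.###.
.####
.###.
.###.

Derivation:
Click 1 (4,3) count=2: revealed 1 new [(4,3)] -> total=1
Click 2 (2,4) count=2: revealed 1 new [(2,4)] -> total=2
Click 3 (3,1) count=2: revealed 1 new [(3,1)] -> total=3
Click 4 (4,2) count=0: revealed 10 new [(1,1) (1,2) (1,3) (2,1) (2,2) (2,3) (3,2) (3,3) (4,1) (4,2)] -> total=13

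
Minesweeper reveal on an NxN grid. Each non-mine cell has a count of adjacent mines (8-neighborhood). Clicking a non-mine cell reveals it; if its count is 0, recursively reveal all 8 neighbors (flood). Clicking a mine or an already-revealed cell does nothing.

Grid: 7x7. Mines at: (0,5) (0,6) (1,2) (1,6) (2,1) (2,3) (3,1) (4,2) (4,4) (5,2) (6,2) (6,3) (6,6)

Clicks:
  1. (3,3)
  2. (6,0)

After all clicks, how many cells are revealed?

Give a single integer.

Click 1 (3,3) count=3: revealed 1 new [(3,3)] -> total=1
Click 2 (6,0) count=0: revealed 6 new [(4,0) (4,1) (5,0) (5,1) (6,0) (6,1)] -> total=7

Answer: 7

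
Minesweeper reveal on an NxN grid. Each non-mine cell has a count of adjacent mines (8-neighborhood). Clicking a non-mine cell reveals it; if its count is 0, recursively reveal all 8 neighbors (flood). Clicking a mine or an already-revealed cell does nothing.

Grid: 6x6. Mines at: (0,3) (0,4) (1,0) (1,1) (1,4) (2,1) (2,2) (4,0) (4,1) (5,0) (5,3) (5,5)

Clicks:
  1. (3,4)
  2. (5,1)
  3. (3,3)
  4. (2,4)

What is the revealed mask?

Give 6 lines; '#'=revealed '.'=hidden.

Click 1 (3,4) count=0: revealed 9 new [(2,3) (2,4) (2,5) (3,3) (3,4) (3,5) (4,3) (4,4) (4,5)] -> total=9
Click 2 (5,1) count=3: revealed 1 new [(5,1)] -> total=10
Click 3 (3,3) count=1: revealed 0 new [(none)] -> total=10
Click 4 (2,4) count=1: revealed 0 new [(none)] -> total=10

Answer: ......
......
...###
...###
...###
.#....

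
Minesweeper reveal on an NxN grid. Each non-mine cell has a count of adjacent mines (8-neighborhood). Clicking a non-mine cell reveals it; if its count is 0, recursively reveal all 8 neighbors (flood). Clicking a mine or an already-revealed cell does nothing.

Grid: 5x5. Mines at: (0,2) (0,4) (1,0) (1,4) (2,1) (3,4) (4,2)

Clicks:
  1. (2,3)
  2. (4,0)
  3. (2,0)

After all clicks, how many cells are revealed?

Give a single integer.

Click 1 (2,3) count=2: revealed 1 new [(2,3)] -> total=1
Click 2 (4,0) count=0: revealed 4 new [(3,0) (3,1) (4,0) (4,1)] -> total=5
Click 3 (2,0) count=2: revealed 1 new [(2,0)] -> total=6

Answer: 6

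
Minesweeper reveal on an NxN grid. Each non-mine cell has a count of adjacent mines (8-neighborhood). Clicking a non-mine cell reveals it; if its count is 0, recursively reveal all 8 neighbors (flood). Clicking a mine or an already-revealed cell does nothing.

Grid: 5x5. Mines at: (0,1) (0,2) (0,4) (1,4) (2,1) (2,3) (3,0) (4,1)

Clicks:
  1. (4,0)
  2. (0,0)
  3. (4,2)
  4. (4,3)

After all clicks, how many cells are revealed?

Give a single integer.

Answer: 8

Derivation:
Click 1 (4,0) count=2: revealed 1 new [(4,0)] -> total=1
Click 2 (0,0) count=1: revealed 1 new [(0,0)] -> total=2
Click 3 (4,2) count=1: revealed 1 new [(4,2)] -> total=3
Click 4 (4,3) count=0: revealed 5 new [(3,2) (3,3) (3,4) (4,3) (4,4)] -> total=8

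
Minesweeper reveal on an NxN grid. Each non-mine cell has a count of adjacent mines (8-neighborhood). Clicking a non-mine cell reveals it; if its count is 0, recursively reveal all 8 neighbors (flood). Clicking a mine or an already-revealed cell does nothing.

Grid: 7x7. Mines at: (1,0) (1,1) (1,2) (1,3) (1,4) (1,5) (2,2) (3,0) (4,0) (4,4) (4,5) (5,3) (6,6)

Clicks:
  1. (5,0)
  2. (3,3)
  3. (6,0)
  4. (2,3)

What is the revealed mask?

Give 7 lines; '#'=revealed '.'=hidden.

Click 1 (5,0) count=1: revealed 1 new [(5,0)] -> total=1
Click 2 (3,3) count=2: revealed 1 new [(3,3)] -> total=2
Click 3 (6,0) count=0: revealed 5 new [(5,1) (5,2) (6,0) (6,1) (6,2)] -> total=7
Click 4 (2,3) count=4: revealed 1 new [(2,3)] -> total=8

Answer: .......
.......
...#...
...#...
.......
###....
###....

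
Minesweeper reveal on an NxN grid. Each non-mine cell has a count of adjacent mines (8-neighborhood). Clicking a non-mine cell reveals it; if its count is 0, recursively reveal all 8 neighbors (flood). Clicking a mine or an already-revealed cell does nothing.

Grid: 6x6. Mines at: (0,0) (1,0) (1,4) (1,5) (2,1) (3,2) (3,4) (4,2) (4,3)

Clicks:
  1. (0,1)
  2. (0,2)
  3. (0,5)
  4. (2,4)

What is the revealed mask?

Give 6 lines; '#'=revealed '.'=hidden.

Answer: .###.#
.###..
....#.
......
......
......

Derivation:
Click 1 (0,1) count=2: revealed 1 new [(0,1)] -> total=1
Click 2 (0,2) count=0: revealed 5 new [(0,2) (0,3) (1,1) (1,2) (1,3)] -> total=6
Click 3 (0,5) count=2: revealed 1 new [(0,5)] -> total=7
Click 4 (2,4) count=3: revealed 1 new [(2,4)] -> total=8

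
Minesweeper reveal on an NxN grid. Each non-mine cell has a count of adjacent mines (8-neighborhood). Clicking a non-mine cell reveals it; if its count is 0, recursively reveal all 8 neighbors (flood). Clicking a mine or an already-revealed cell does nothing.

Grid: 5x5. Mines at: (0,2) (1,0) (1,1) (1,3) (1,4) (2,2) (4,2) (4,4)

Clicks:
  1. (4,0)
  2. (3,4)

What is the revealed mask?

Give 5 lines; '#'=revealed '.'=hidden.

Answer: .....
.....
##...
##..#
##...

Derivation:
Click 1 (4,0) count=0: revealed 6 new [(2,0) (2,1) (3,0) (3,1) (4,0) (4,1)] -> total=6
Click 2 (3,4) count=1: revealed 1 new [(3,4)] -> total=7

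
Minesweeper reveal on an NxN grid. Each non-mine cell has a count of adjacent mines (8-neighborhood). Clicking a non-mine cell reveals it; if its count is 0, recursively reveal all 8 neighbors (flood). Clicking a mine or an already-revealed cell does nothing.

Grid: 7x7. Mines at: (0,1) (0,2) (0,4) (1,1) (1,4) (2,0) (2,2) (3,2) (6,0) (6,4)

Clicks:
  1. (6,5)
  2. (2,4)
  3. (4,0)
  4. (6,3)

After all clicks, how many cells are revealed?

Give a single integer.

Answer: 9

Derivation:
Click 1 (6,5) count=1: revealed 1 new [(6,5)] -> total=1
Click 2 (2,4) count=1: revealed 1 new [(2,4)] -> total=2
Click 3 (4,0) count=0: revealed 6 new [(3,0) (3,1) (4,0) (4,1) (5,0) (5,1)] -> total=8
Click 4 (6,3) count=1: revealed 1 new [(6,3)] -> total=9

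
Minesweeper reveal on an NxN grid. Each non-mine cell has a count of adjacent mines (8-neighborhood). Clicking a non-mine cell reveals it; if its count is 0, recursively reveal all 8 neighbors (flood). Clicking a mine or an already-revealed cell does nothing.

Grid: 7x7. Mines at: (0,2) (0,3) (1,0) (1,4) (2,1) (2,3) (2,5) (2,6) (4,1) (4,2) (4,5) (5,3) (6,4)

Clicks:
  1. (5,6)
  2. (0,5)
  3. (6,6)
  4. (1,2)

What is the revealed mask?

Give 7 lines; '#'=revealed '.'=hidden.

Click 1 (5,6) count=1: revealed 1 new [(5,6)] -> total=1
Click 2 (0,5) count=1: revealed 1 new [(0,5)] -> total=2
Click 3 (6,6) count=0: revealed 3 new [(5,5) (6,5) (6,6)] -> total=5
Click 4 (1,2) count=4: revealed 1 new [(1,2)] -> total=6

Answer: .....#.
..#....
.......
.......
.......
.....##
.....##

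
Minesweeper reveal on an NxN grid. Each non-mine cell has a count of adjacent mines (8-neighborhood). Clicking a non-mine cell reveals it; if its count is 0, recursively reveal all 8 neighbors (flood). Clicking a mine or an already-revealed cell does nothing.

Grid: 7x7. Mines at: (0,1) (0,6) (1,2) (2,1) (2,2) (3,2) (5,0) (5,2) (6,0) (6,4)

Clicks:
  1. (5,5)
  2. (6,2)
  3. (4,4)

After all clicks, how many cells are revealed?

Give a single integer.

Answer: 26

Derivation:
Click 1 (5,5) count=1: revealed 1 new [(5,5)] -> total=1
Click 2 (6,2) count=1: revealed 1 new [(6,2)] -> total=2
Click 3 (4,4) count=0: revealed 24 new [(0,3) (0,4) (0,5) (1,3) (1,4) (1,5) (1,6) (2,3) (2,4) (2,5) (2,6) (3,3) (3,4) (3,5) (3,6) (4,3) (4,4) (4,5) (4,6) (5,3) (5,4) (5,6) (6,5) (6,6)] -> total=26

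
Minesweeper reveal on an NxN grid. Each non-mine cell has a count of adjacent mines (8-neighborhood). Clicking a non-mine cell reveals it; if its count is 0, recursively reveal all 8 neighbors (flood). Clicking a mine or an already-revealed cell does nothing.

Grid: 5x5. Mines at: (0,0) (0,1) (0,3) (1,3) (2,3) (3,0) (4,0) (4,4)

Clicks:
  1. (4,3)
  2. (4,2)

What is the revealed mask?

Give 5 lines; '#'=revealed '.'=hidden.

Click 1 (4,3) count=1: revealed 1 new [(4,3)] -> total=1
Click 2 (4,2) count=0: revealed 5 new [(3,1) (3,2) (3,3) (4,1) (4,2)] -> total=6

Answer: .....
.....
.....
.###.
.###.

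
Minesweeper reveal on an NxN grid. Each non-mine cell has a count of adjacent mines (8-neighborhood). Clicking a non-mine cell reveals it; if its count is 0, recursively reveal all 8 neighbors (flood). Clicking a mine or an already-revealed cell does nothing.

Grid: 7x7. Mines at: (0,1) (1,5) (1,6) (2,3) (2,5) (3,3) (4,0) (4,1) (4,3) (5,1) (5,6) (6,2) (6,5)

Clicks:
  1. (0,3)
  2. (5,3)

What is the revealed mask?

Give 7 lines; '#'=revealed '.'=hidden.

Click 1 (0,3) count=0: revealed 6 new [(0,2) (0,3) (0,4) (1,2) (1,3) (1,4)] -> total=6
Click 2 (5,3) count=2: revealed 1 new [(5,3)] -> total=7

Answer: ..###..
..###..
.......
.......
.......
...#...
.......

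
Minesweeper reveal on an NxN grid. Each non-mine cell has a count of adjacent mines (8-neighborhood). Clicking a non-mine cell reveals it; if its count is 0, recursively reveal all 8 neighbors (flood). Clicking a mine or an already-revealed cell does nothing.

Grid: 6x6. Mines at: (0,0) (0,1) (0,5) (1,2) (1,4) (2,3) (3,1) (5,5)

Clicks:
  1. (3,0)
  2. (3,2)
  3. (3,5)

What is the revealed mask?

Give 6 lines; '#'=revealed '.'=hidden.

Click 1 (3,0) count=1: revealed 1 new [(3,0)] -> total=1
Click 2 (3,2) count=2: revealed 1 new [(3,2)] -> total=2
Click 3 (3,5) count=0: revealed 6 new [(2,4) (2,5) (3,4) (3,5) (4,4) (4,5)] -> total=8

Answer: ......
......
....##
#.#.##
....##
......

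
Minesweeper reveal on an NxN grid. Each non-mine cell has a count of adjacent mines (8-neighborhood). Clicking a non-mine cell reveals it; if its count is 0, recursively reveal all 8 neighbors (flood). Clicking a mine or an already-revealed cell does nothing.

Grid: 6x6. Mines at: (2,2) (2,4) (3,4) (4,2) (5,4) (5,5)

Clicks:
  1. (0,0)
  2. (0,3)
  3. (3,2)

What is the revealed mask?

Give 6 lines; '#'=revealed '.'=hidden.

Click 1 (0,0) count=0: revealed 20 new [(0,0) (0,1) (0,2) (0,3) (0,4) (0,5) (1,0) (1,1) (1,2) (1,3) (1,4) (1,5) (2,0) (2,1) (3,0) (3,1) (4,0) (4,1) (5,0) (5,1)] -> total=20
Click 2 (0,3) count=0: revealed 0 new [(none)] -> total=20
Click 3 (3,2) count=2: revealed 1 new [(3,2)] -> total=21

Answer: ######
######
##....
###...
##....
##....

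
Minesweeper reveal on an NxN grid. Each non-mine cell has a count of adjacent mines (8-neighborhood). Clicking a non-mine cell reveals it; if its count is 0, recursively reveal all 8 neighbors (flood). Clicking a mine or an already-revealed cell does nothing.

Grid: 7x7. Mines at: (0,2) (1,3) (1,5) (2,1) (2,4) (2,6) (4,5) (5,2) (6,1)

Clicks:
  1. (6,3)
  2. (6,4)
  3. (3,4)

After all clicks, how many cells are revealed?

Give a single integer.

Answer: 9

Derivation:
Click 1 (6,3) count=1: revealed 1 new [(6,3)] -> total=1
Click 2 (6,4) count=0: revealed 7 new [(5,3) (5,4) (5,5) (5,6) (6,4) (6,5) (6,6)] -> total=8
Click 3 (3,4) count=2: revealed 1 new [(3,4)] -> total=9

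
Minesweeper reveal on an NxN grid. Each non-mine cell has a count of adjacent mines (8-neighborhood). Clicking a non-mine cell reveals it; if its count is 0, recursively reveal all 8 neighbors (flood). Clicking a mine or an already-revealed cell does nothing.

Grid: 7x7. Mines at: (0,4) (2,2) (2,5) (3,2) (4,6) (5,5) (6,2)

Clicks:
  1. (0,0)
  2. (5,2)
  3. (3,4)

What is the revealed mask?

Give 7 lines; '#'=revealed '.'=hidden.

Answer: ####...
####...
##.....
##..#..
##.....
###....
##.....

Derivation:
Click 1 (0,0) count=0: revealed 18 new [(0,0) (0,1) (0,2) (0,3) (1,0) (1,1) (1,2) (1,3) (2,0) (2,1) (3,0) (3,1) (4,0) (4,1) (5,0) (5,1) (6,0) (6,1)] -> total=18
Click 2 (5,2) count=1: revealed 1 new [(5,2)] -> total=19
Click 3 (3,4) count=1: revealed 1 new [(3,4)] -> total=20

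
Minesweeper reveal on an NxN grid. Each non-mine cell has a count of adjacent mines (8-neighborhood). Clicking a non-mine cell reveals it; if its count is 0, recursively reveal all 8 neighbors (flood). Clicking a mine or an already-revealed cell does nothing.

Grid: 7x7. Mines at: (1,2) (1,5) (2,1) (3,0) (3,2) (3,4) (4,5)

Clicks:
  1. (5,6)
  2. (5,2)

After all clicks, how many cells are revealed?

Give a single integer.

Click 1 (5,6) count=1: revealed 1 new [(5,6)] -> total=1
Click 2 (5,2) count=0: revealed 18 new [(4,0) (4,1) (4,2) (4,3) (4,4) (5,0) (5,1) (5,2) (5,3) (5,4) (5,5) (6,0) (6,1) (6,2) (6,3) (6,4) (6,5) (6,6)] -> total=19

Answer: 19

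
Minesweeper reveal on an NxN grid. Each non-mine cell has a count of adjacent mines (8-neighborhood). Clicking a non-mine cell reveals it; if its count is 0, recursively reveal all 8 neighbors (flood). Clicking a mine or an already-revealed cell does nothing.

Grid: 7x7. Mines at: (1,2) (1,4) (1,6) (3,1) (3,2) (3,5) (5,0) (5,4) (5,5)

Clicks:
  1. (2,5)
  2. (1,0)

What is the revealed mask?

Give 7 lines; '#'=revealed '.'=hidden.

Answer: ##.....
##.....
##...#.
.......
.......
.......
.......

Derivation:
Click 1 (2,5) count=3: revealed 1 new [(2,5)] -> total=1
Click 2 (1,0) count=0: revealed 6 new [(0,0) (0,1) (1,0) (1,1) (2,0) (2,1)] -> total=7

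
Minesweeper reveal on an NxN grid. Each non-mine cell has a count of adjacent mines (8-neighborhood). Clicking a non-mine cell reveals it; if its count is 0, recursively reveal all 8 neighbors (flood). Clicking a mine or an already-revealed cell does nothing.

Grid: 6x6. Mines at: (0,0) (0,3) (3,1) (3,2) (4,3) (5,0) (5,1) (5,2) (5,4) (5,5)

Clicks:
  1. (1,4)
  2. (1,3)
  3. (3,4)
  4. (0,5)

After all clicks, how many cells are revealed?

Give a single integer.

Click 1 (1,4) count=1: revealed 1 new [(1,4)] -> total=1
Click 2 (1,3) count=1: revealed 1 new [(1,3)] -> total=2
Click 3 (3,4) count=1: revealed 1 new [(3,4)] -> total=3
Click 4 (0,5) count=0: revealed 10 new [(0,4) (0,5) (1,5) (2,3) (2,4) (2,5) (3,3) (3,5) (4,4) (4,5)] -> total=13

Answer: 13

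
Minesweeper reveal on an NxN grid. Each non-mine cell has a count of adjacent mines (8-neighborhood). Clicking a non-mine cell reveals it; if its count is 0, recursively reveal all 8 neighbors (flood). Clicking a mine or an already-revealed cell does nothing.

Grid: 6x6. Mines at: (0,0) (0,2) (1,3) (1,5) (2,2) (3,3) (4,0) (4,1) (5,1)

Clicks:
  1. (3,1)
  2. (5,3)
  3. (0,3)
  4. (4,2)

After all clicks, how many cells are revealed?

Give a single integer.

Click 1 (3,1) count=3: revealed 1 new [(3,1)] -> total=1
Click 2 (5,3) count=0: revealed 12 new [(2,4) (2,5) (3,4) (3,5) (4,2) (4,3) (4,4) (4,5) (5,2) (5,3) (5,4) (5,5)] -> total=13
Click 3 (0,3) count=2: revealed 1 new [(0,3)] -> total=14
Click 4 (4,2) count=3: revealed 0 new [(none)] -> total=14

Answer: 14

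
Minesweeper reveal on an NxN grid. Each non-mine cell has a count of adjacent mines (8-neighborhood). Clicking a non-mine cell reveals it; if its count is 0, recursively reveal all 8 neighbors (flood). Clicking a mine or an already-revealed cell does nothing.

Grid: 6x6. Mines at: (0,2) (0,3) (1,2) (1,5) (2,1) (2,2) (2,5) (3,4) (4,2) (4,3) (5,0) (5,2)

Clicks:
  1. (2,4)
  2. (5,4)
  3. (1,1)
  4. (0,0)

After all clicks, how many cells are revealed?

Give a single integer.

Answer: 6

Derivation:
Click 1 (2,4) count=3: revealed 1 new [(2,4)] -> total=1
Click 2 (5,4) count=1: revealed 1 new [(5,4)] -> total=2
Click 3 (1,1) count=4: revealed 1 new [(1,1)] -> total=3
Click 4 (0,0) count=0: revealed 3 new [(0,0) (0,1) (1,0)] -> total=6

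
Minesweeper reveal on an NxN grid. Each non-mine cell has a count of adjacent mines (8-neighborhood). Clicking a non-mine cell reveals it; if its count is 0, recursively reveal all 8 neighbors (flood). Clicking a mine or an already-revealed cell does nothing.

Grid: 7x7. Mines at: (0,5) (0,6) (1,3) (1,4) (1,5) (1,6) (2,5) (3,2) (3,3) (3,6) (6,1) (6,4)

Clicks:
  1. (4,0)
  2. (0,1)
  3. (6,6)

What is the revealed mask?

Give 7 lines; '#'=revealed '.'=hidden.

Click 1 (4,0) count=0: revealed 15 new [(0,0) (0,1) (0,2) (1,0) (1,1) (1,2) (2,0) (2,1) (2,2) (3,0) (3,1) (4,0) (4,1) (5,0) (5,1)] -> total=15
Click 2 (0,1) count=0: revealed 0 new [(none)] -> total=15
Click 3 (6,6) count=0: revealed 6 new [(4,5) (4,6) (5,5) (5,6) (6,5) (6,6)] -> total=21

Answer: ###....
###....
###....
##.....
##...##
##...##
.....##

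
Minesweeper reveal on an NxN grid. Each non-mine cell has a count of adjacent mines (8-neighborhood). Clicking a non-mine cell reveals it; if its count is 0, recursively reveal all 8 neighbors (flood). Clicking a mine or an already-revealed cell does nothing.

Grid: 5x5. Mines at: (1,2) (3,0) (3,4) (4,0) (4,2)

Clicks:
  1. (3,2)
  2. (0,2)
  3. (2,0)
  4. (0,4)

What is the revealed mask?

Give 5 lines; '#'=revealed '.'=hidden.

Answer: ..###
...##
#..##
..#..
.....

Derivation:
Click 1 (3,2) count=1: revealed 1 new [(3,2)] -> total=1
Click 2 (0,2) count=1: revealed 1 new [(0,2)] -> total=2
Click 3 (2,0) count=1: revealed 1 new [(2,0)] -> total=3
Click 4 (0,4) count=0: revealed 6 new [(0,3) (0,4) (1,3) (1,4) (2,3) (2,4)] -> total=9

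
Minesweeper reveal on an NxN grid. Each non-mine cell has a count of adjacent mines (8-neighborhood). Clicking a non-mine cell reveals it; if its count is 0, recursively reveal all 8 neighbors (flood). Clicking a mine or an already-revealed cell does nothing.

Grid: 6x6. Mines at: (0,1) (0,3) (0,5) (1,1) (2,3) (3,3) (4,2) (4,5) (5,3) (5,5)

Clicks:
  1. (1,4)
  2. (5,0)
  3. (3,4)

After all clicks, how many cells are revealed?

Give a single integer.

Answer: 10

Derivation:
Click 1 (1,4) count=3: revealed 1 new [(1,4)] -> total=1
Click 2 (5,0) count=0: revealed 8 new [(2,0) (2,1) (3,0) (3,1) (4,0) (4,1) (5,0) (5,1)] -> total=9
Click 3 (3,4) count=3: revealed 1 new [(3,4)] -> total=10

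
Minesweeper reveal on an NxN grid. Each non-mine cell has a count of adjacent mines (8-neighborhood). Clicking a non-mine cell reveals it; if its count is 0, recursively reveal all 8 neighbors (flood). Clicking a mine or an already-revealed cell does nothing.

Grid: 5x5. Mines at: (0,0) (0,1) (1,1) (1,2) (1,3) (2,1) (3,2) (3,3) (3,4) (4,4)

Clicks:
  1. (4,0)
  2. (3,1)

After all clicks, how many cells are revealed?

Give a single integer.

Answer: 4

Derivation:
Click 1 (4,0) count=0: revealed 4 new [(3,0) (3,1) (4,0) (4,1)] -> total=4
Click 2 (3,1) count=2: revealed 0 new [(none)] -> total=4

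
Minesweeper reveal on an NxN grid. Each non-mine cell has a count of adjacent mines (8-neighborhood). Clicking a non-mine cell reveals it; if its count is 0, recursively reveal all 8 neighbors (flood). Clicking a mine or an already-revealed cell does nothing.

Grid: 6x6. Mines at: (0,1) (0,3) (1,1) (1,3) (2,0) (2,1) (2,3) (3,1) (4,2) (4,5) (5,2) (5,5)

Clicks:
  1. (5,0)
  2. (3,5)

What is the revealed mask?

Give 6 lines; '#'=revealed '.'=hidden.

Click 1 (5,0) count=0: revealed 4 new [(4,0) (4,1) (5,0) (5,1)] -> total=4
Click 2 (3,5) count=1: revealed 1 new [(3,5)] -> total=5

Answer: ......
......
......
.....#
##....
##....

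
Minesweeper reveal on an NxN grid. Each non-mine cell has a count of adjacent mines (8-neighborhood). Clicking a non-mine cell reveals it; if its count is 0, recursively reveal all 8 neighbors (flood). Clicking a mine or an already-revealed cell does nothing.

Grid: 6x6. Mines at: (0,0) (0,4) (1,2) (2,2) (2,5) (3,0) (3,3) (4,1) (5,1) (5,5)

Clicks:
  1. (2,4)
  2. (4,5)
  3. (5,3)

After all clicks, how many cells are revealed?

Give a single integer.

Answer: 8

Derivation:
Click 1 (2,4) count=2: revealed 1 new [(2,4)] -> total=1
Click 2 (4,5) count=1: revealed 1 new [(4,5)] -> total=2
Click 3 (5,3) count=0: revealed 6 new [(4,2) (4,3) (4,4) (5,2) (5,3) (5,4)] -> total=8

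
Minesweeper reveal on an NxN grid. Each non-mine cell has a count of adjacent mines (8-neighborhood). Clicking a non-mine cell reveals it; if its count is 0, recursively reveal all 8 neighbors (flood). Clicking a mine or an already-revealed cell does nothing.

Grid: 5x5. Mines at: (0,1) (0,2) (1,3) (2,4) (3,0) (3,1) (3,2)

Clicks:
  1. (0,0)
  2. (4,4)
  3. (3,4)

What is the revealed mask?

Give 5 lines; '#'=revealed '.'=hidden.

Answer: #....
.....
.....
...##
...##

Derivation:
Click 1 (0,0) count=1: revealed 1 new [(0,0)] -> total=1
Click 2 (4,4) count=0: revealed 4 new [(3,3) (3,4) (4,3) (4,4)] -> total=5
Click 3 (3,4) count=1: revealed 0 new [(none)] -> total=5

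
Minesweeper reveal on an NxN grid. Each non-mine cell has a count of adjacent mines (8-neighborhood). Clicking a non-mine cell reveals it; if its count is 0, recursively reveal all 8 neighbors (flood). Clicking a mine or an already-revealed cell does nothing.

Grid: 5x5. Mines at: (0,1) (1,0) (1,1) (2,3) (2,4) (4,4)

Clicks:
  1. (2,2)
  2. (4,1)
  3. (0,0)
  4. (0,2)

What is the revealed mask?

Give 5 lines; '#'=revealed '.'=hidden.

Click 1 (2,2) count=2: revealed 1 new [(2,2)] -> total=1
Click 2 (4,1) count=0: revealed 10 new [(2,0) (2,1) (3,0) (3,1) (3,2) (3,3) (4,0) (4,1) (4,2) (4,3)] -> total=11
Click 3 (0,0) count=3: revealed 1 new [(0,0)] -> total=12
Click 4 (0,2) count=2: revealed 1 new [(0,2)] -> total=13

Answer: #.#..
.....
###..
####.
####.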